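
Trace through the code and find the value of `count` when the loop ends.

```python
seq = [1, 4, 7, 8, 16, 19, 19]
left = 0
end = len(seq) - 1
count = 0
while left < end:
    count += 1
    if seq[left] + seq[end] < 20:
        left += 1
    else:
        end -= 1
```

Let's trace through this code step by step.

Initialize: seq = [1, 4, 7, 8, 16, 19, 19]
Initialize: left = 0
Initialize: end = 6
Initialize: count = 0
Entering loop: while left < end:
After iteration 1: left = 0, end = 5, count = 1
After iteration 2: left = 0, end = 4, count = 2
After iteration 3: left = 1, end = 4, count = 3
After iteration 4: left = 1, end = 3, count = 4
After iteration 5: left = 2, end = 3, count = 5
After iteration 6: left = 3, end = 3, count = 6
Loop ends.

Final answer: 6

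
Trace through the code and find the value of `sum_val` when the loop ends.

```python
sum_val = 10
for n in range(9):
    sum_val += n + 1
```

Let's trace through this code step by step.

Initialize: sum_val = 10
Entering loop: for n in range(9):
After iteration 1: n = 0, sum_val = 11
After iteration 2: n = 1, sum_val = 13
After iteration 3: n = 2, sum_val = 16
After iteration 4: n = 3, sum_val = 20
After iteration 5: n = 4, sum_val = 25
After iteration 6: n = 5, sum_val = 31
After iteration 7: n = 6, sum_val = 38
After iteration 8: n = 7, sum_val = 46
After iteration 9: n = 8, sum_val = 55
Loop ends.

Final answer: 55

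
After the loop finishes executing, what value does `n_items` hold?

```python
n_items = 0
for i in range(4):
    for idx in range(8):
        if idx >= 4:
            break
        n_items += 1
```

Let's trace through this code step by step.

Initialize: n_items = 0
Entering loop: for i in range(4):
After iteration 1: i = 0, n_items = 4
After iteration 2: i = 1, n_items = 8
After iteration 3: i = 2, n_items = 12
After iteration 4: i = 3, n_items = 16
Loop ends.

Final answer: 16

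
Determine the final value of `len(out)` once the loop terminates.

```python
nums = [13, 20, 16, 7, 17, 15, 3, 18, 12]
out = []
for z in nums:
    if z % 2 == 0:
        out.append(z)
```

Let's trace through this code step by step.

Initialize: nums = [13, 20, 16, 7, 17, 15, 3, 18, 12]
Initialize: out = []
Entering loop: for z in nums:
After iteration 1: z = 13, out = []
After iteration 2: z = 20, out = [20]
After iteration 3: z = 16, out = [20, 16]
After iteration 4: z = 7, out = [20, 16]
After iteration 5: z = 17, out = [20, 16]
After iteration 6: z = 15, out = [20, 16]
After iteration 7: z = 3, out = [20, 16]
After iteration 8: z = 18, out = [20, 16, 18]
After iteration 9: z = 12, out = [20, 16, 18, 12]
Loop ends.
len(out) = 4

Final answer: 4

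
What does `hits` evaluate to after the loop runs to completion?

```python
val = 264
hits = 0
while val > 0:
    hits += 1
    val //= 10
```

Let's trace through this code step by step.

Initialize: val = 264
Initialize: hits = 0
Entering loop: while val > 0:
After iteration 1: val = 26, hits = 1
After iteration 2: val = 2, hits = 2
After iteration 3: val = 0, hits = 3
Loop ends.

Final answer: 3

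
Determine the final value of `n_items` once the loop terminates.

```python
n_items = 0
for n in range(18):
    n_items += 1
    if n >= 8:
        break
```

Let's trace through this code step by step.

Initialize: n_items = 0
Entering loop: for n in range(18):
After iteration 1: n = 0, n_items = 1
After iteration 2: n = 1, n_items = 2
After iteration 3: n = 2, n_items = 3
After iteration 4: n = 3, n_items = 4
After iteration 5: n = 4, n_items = 5
After iteration 6: n = 5, n_items = 6
After iteration 7: n = 6, n_items = 7
After iteration 8: n = 7, n_items = 8
After iteration 9: n = 8, n_items = 9
Loop ends.

Final answer: 9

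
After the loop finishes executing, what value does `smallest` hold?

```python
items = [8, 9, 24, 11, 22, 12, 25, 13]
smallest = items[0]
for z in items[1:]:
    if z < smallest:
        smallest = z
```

Let's trace through this code step by step.

Initialize: items = [8, 9, 24, 11, 22, 12, 25, 13]
Initialize: smallest = 8
Entering loop: for z in items[1:]:
After iteration 1: z = 9, smallest = 8
After iteration 2: z = 24, smallest = 8
After iteration 3: z = 11, smallest = 8
After iteration 4: z = 22, smallest = 8
After iteration 5: z = 12, smallest = 8
After iteration 6: z = 25, smallest = 8
After iteration 7: z = 13, smallest = 8
Loop ends.

Final answer: 8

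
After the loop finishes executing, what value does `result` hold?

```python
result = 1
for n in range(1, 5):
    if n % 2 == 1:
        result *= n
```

Let's trace through this code step by step.

Initialize: result = 1
Entering loop: for n in range(1, 5):
After iteration 1: n = 1, result = 1
After iteration 2: n = 2, result = 1
After iteration 3: n = 3, result = 3
After iteration 4: n = 4, result = 3
Loop ends.

Final answer: 3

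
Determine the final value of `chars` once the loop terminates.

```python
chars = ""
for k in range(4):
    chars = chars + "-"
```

Let's trace through this code step by step.

Initialize: chars = ''
Entering loop: for k in range(4):
After iteration 1: k = 0, chars = '-'
After iteration 2: k = 1, chars = '--'
After iteration 3: k = 2, chars = '---'
After iteration 4: k = 3, chars = '----'
Loop ends.

Final answer: '----'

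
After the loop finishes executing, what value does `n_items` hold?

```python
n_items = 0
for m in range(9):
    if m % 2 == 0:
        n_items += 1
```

Let's trace through this code step by step.

Initialize: n_items = 0
Entering loop: for m in range(9):
After iteration 1: m = 0, n_items = 1
After iteration 2: m = 1, n_items = 1
After iteration 3: m = 2, n_items = 2
After iteration 4: m = 3, n_items = 2
After iteration 5: m = 4, n_items = 3
After iteration 6: m = 5, n_items = 3
After iteration 7: m = 6, n_items = 4
After iteration 8: m = 7, n_items = 4
After iteration 9: m = 8, n_items = 5
Loop ends.

Final answer: 5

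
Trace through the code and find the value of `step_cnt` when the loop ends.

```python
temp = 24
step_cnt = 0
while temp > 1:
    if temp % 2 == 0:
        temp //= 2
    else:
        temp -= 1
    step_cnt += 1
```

Let's trace through this code step by step.

Initialize: temp = 24
Initialize: step_cnt = 0
Entering loop: while temp > 1:
After iteration 1: temp = 12, step_cnt = 1
After iteration 2: temp = 6, step_cnt = 2
After iteration 3: temp = 3, step_cnt = 3
After iteration 4: temp = 2, step_cnt = 4
After iteration 5: temp = 1, step_cnt = 5
Loop ends.

Final answer: 5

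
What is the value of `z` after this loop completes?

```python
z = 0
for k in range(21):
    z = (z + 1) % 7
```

Let's trace through this code step by step.

Initialize: z = 0
Entering loop: for k in range(21):
After iteration 1: k = 0, z = 1
After iteration 2: k = 1, z = 2
After iteration 3: k = 2, z = 3
After iteration 4: k = 3, z = 4
After iteration 5: k = 4, z = 5
After iteration 6: k = 5, z = 6
After iteration 7: k = 6, z = 0
After iteration 8: k = 7, z = 1
After iteration 9: k = 8, z = 2
After iteration 10: k = 9, z = 3
After iteration 11: k = 10, z = 4
After iteration 12: k = 11, z = 5
After iteration 13: k = 12, z = 6
After iteration 14: k = 13, z = 0
After iteration 15: k = 14, z = 1
After iteration 16: k = 15, z = 2
After iteration 17: k = 16, z = 3
After iteration 18: k = 17, z = 4
After iteration 19: k = 18, z = 5
After iteration 20: k = 19, z = 6
After iteration 21: k = 20, z = 0
Loop ends.

Final answer: 0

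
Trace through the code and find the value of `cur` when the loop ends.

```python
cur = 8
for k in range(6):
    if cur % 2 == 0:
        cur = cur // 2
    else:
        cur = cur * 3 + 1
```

Let's trace through this code step by step.

Initialize: cur = 8
Entering loop: for k in range(6):
After iteration 1: k = 0, cur = 4
After iteration 2: k = 1, cur = 2
After iteration 3: k = 2, cur = 1
After iteration 4: k = 3, cur = 4
After iteration 5: k = 4, cur = 2
After iteration 6: k = 5, cur = 1
Loop ends.

Final answer: 1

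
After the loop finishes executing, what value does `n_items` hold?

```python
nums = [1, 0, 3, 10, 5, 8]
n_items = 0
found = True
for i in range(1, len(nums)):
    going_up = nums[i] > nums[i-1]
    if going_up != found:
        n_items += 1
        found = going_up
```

Let's trace through this code step by step.

Initialize: nums = [1, 0, 3, 10, 5, 8]
Initialize: n_items = 0
Initialize: found = True
Entering loop: for i in range(1, len(nums)):
After iteration 1: i = 1, n_items = 1, found = False, going_up = False
After iteration 2: i = 2, n_items = 2, found = True, going_up = True
After iteration 3: i = 3, n_items = 2, found = True, going_up = True
After iteration 4: i = 4, n_items = 3, found = False, going_up = False
After iteration 5: i = 5, n_items = 4, found = True, going_up = True
Loop ends.

Final answer: 4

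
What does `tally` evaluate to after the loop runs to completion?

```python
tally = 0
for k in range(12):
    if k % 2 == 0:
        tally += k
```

Let's trace through this code step by step.

Initialize: tally = 0
Entering loop: for k in range(12):
After iteration 1: k = 0, tally = 0
After iteration 2: k = 1, tally = 0
After iteration 3: k = 2, tally = 2
After iteration 4: k = 3, tally = 2
After iteration 5: k = 4, tally = 6
After iteration 6: k = 5, tally = 6
After iteration 7: k = 6, tally = 12
After iteration 8: k = 7, tally = 12
After iteration 9: k = 8, tally = 20
After iteration 10: k = 9, tally = 20
After iteration 11: k = 10, tally = 30
After iteration 12: k = 11, tally = 30
Loop ends.

Final answer: 30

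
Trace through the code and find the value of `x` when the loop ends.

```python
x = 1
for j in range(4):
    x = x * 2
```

Let's trace through this code step by step.

Initialize: x = 1
Entering loop: for j in range(4):
After iteration 1: j = 0, x = 2
After iteration 2: j = 1, x = 4
After iteration 3: j = 2, x = 8
After iteration 4: j = 3, x = 16
Loop ends.

Final answer: 16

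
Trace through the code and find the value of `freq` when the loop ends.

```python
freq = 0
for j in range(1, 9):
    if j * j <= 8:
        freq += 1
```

Let's trace through this code step by step.

Initialize: freq = 0
Entering loop: for j in range(1, 9):
After iteration 1: j = 1, freq = 1
After iteration 2: j = 2, freq = 2
After iteration 3: j = 3, freq = 2
After iteration 4: j = 4, freq = 2
After iteration 5: j = 5, freq = 2
After iteration 6: j = 6, freq = 2
After iteration 7: j = 7, freq = 2
After iteration 8: j = 8, freq = 2
Loop ends.

Final answer: 2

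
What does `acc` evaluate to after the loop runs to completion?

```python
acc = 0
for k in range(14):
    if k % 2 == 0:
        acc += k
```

Let's trace through this code step by step.

Initialize: acc = 0
Entering loop: for k in range(14):
After iteration 1: k = 0, acc = 0
After iteration 2: k = 1, acc = 0
After iteration 3: k = 2, acc = 2
After iteration 4: k = 3, acc = 2
After iteration 5: k = 4, acc = 6
After iteration 6: k = 5, acc = 6
After iteration 7: k = 6, acc = 12
After iteration 8: k = 7, acc = 12
After iteration 9: k = 8, acc = 20
After iteration 10: k = 9, acc = 20
After iteration 11: k = 10, acc = 30
After iteration 12: k = 11, acc = 30
After iteration 13: k = 12, acc = 42
After iteration 14: k = 13, acc = 42
Loop ends.

Final answer: 42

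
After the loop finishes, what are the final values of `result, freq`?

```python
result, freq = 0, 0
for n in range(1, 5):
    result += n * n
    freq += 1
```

Let's trace through this code step by step.

Initialize: result = 0
Initialize: freq = 0
Entering loop: for n in range(1, 5):
After iteration 1: n = 1, result = 1, freq = 1
After iteration 2: n = 2, result = 5, freq = 2
After iteration 3: n = 3, result = 14, freq = 3
After iteration 4: n = 4, result = 30, freq = 4
Loop ends.

Final answer: 30, 4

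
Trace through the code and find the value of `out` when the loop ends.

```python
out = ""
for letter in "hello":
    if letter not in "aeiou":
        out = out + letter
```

Let's trace through this code step by step.

Initialize: out = ''
Entering loop: for letter in "hello":
After iteration 1: letter = 'h', out = 'h'
After iteration 2: letter = 'e', out = 'h'
After iteration 3: letter = 'l', out = 'hl'
After iteration 4: letter = 'l', out = 'hll'
After iteration 5: letter = 'o', out = 'hll'
Loop ends.

Final answer: 'hll'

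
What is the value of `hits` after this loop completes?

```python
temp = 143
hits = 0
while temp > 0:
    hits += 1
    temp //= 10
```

Let's trace through this code step by step.

Initialize: temp = 143
Initialize: hits = 0
Entering loop: while temp > 0:
After iteration 1: temp = 14, hits = 1
After iteration 2: temp = 1, hits = 2
After iteration 3: temp = 0, hits = 3
Loop ends.

Final answer: 3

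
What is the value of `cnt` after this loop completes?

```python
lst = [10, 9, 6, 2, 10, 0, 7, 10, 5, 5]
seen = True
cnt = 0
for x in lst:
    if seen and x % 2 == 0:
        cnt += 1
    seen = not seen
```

Let's trace through this code step by step.

Initialize: lst = [10, 9, 6, 2, 10, 0, 7, 10, 5, 5]
Initialize: seen = True
Initialize: cnt = 0
Entering loop: for x in lst:
After iteration 1: x = 10, seen = False, cnt = 1
After iteration 2: x = 9, seen = True, cnt = 1
After iteration 3: x = 6, seen = False, cnt = 2
After iteration 4: x = 2, seen = True, cnt = 2
After iteration 5: x = 10, seen = False, cnt = 3
After iteration 6: x = 0, seen = True, cnt = 3
After iteration 7: x = 7, seen = False, cnt = 3
After iteration 8: x = 10, seen = True, cnt = 3
After iteration 9: x = 5, seen = False, cnt = 3
After iteration 10: x = 5, seen = True, cnt = 3
Loop ends.

Final answer: 3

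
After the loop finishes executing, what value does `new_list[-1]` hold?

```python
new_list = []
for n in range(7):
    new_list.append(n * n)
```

Let's trace through this code step by step.

Initialize: new_list = []
Entering loop: for n in range(7):
After iteration 1: n = 0, new_list = [0]
After iteration 2: n = 1, new_list = [0, 1]
After iteration 3: n = 2, new_list = [0, 1, 4]
After iteration 4: n = 3, new_list = [0, 1, 4, 9]
After iteration 5: n = 4, new_list = [0, 1, 4, 9, 16]
After iteration 6: n = 5, new_list = [0, 1, 4, 9, 16, 25]
After iteration 7: n = 6, new_list = [0, 1, 4, 9, 16, 25, 36]
Loop ends.
new_list[-1] = 36

Final answer: 36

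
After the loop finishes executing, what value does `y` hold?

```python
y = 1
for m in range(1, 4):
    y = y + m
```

Let's trace through this code step by step.

Initialize: y = 1
Entering loop: for m in range(1, 4):
After iteration 1: m = 1, y = 2
After iteration 2: m = 2, y = 4
After iteration 3: m = 3, y = 7
Loop ends.

Final answer: 7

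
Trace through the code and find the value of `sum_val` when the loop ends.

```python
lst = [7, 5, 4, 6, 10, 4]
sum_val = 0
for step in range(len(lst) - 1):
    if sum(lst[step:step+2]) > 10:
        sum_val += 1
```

Let's trace through this code step by step.

Initialize: lst = [7, 5, 4, 6, 10, 4]
Initialize: sum_val = 0
Entering loop: for step in range(len(lst) - 1):
After iteration 1: step = 0, sum_val = 1
After iteration 2: step = 1, sum_val = 1
After iteration 3: step = 2, sum_val = 1
After iteration 4: step = 3, sum_val = 2
After iteration 5: step = 4, sum_val = 3
Loop ends.

Final answer: 3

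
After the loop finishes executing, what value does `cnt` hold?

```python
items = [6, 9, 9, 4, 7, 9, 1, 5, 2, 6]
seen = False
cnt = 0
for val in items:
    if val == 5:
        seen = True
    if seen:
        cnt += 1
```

Let's trace through this code step by step.

Initialize: items = [6, 9, 9, 4, 7, 9, 1, 5, 2, 6]
Initialize: seen = False
Initialize: cnt = 0
Entering loop: for val in items:
After iteration 1: val = 6, seen = False, cnt = 0
After iteration 2: val = 9, seen = False, cnt = 0
After iteration 3: val = 9, seen = False, cnt = 0
After iteration 4: val = 4, seen = False, cnt = 0
After iteration 5: val = 7, seen = False, cnt = 0
After iteration 6: val = 9, seen = False, cnt = 0
After iteration 7: val = 1, seen = False, cnt = 0
After iteration 8: val = 5, seen = True, cnt = 1
After iteration 9: val = 2, seen = True, cnt = 2
After iteration 10: val = 6, seen = True, cnt = 3
Loop ends.

Final answer: 3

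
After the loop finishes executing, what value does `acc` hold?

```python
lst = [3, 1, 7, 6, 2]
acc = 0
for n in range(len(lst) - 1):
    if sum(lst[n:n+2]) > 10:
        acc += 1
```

Let's trace through this code step by step.

Initialize: lst = [3, 1, 7, 6, 2]
Initialize: acc = 0
Entering loop: for n in range(len(lst) - 1):
After iteration 1: n = 0, acc = 0
After iteration 2: n = 1, acc = 0
After iteration 3: n = 2, acc = 1
After iteration 4: n = 3, acc = 1
Loop ends.

Final answer: 1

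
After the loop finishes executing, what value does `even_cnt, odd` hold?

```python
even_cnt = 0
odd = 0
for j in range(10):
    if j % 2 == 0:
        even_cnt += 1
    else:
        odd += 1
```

Let's trace through this code step by step.

Initialize: even_cnt = 0
Initialize: odd = 0
Entering loop: for j in range(10):
After iteration 1: j = 0, even_cnt = 1, odd = 0
After iteration 2: j = 1, even_cnt = 1, odd = 1
After iteration 3: j = 2, even_cnt = 2, odd = 1
After iteration 4: j = 3, even_cnt = 2, odd = 2
After iteration 5: j = 4, even_cnt = 3, odd = 2
After iteration 6: j = 5, even_cnt = 3, odd = 3
After iteration 7: j = 6, even_cnt = 4, odd = 3
After iteration 8: j = 7, even_cnt = 4, odd = 4
After iteration 9: j = 8, even_cnt = 5, odd = 4
After iteration 10: j = 9, even_cnt = 5, odd = 5
Loop ends.

Final answer: 5, 5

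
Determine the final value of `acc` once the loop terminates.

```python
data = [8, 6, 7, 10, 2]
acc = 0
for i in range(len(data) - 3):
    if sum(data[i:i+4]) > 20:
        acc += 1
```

Let's trace through this code step by step.

Initialize: data = [8, 6, 7, 10, 2]
Initialize: acc = 0
Entering loop: for i in range(len(data) - 3):
After iteration 1: i = 0, acc = 1
After iteration 2: i = 1, acc = 2
Loop ends.

Final answer: 2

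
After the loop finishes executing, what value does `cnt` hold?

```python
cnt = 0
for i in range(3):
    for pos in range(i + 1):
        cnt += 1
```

Let's trace through this code step by step.

Initialize: cnt = 0
Entering loop: for i in range(3):
After iteration 1: i = 0, cnt = 1, pos = 0
After iteration 2: i = 1, cnt = 3, pos = 1
After iteration 3: i = 2, cnt = 6, pos = 2
Loop ends.

Final answer: 6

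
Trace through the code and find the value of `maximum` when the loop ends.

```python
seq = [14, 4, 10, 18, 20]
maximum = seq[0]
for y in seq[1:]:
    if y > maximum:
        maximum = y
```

Let's trace through this code step by step.

Initialize: seq = [14, 4, 10, 18, 20]
Initialize: maximum = 14
Entering loop: for y in seq[1:]:
After iteration 1: y = 4, maximum = 14
After iteration 2: y = 10, maximum = 14
After iteration 3: y = 18, maximum = 18
After iteration 4: y = 20, maximum = 20
Loop ends.

Final answer: 20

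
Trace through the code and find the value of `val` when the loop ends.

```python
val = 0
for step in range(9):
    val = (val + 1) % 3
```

Let's trace through this code step by step.

Initialize: val = 0
Entering loop: for step in range(9):
After iteration 1: step = 0, val = 1
After iteration 2: step = 1, val = 2
After iteration 3: step = 2, val = 0
After iteration 4: step = 3, val = 1
After iteration 5: step = 4, val = 2
After iteration 6: step = 5, val = 0
After iteration 7: step = 6, val = 1
After iteration 8: step = 7, val = 2
After iteration 9: step = 8, val = 0
Loop ends.

Final answer: 0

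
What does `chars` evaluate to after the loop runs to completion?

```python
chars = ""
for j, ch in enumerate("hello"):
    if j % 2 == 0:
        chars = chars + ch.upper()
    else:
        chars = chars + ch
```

Let's trace through this code step by step.

Initialize: chars = ''
Entering loop: for j, ch in enumerate("hello"):
After iteration 1: j = 0, ch = 'h', chars = 'H'
After iteration 2: j = 1, ch = 'e', chars = 'He'
After iteration 3: j = 2, ch = 'l', chars = 'HeL'
After iteration 4: j = 3, ch = 'l', chars = 'HeLl'
After iteration 5: j = 4, ch = 'o', chars = 'HeLlO'
Loop ends.

Final answer: 'HeLlO'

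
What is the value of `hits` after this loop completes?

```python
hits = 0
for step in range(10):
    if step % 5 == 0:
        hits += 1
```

Let's trace through this code step by step.

Initialize: hits = 0
Entering loop: for step in range(10):
After iteration 1: step = 0, hits = 1
After iteration 2: step = 1, hits = 1
After iteration 3: step = 2, hits = 1
After iteration 4: step = 3, hits = 1
After iteration 5: step = 4, hits = 1
After iteration 6: step = 5, hits = 2
After iteration 7: step = 6, hits = 2
After iteration 8: step = 7, hits = 2
After iteration 9: step = 8, hits = 2
After iteration 10: step = 9, hits = 2
Loop ends.

Final answer: 2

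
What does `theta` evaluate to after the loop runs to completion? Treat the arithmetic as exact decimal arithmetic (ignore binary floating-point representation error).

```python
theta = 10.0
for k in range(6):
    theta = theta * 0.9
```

Let's trace through this code step by step.

Initialize: theta = 10.0
Entering loop: for k in range(6):
After iteration 1: k = 0, theta = 9.0
After iteration 2: k = 1, theta = 8.1
After iteration 3: k = 2, theta = 7.29
After iteration 4: k = 3, theta = 6.561
After iteration 5: k = 4, theta = 5.9049
After iteration 6: k = 5, theta = 5.31441
Loop ends.

Final answer: 5.31441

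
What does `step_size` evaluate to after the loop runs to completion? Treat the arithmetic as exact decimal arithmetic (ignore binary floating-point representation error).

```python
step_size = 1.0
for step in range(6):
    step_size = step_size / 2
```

Let's trace through this code step by step.

Initialize: step_size = 1.0
Entering loop: for step in range(6):
After iteration 1: step = 0, step_size = 0.5
After iteration 2: step = 1, step_size = 0.25
After iteration 3: step = 2, step_size = 0.125
After iteration 4: step = 3, step_size = 0.0625
After iteration 5: step = 4, step_size = 0.03125
After iteration 6: step = 5, step_size = 0.015625
Loop ends.

Final answer: 0.015625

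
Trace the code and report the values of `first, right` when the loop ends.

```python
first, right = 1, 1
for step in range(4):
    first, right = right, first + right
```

Let's trace through this code step by step.

Initialize: first = 1
Initialize: right = 1
Entering loop: for step in range(4):
After iteration 1: step = 0, first = 1, right = 2
After iteration 2: step = 1, first = 2, right = 3
After iteration 3: step = 2, first = 3, right = 5
After iteration 4: step = 3, first = 5, right = 8
Loop ends.

Final answer: 5, 8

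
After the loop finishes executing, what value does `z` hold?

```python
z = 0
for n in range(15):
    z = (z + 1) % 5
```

Let's trace through this code step by step.

Initialize: z = 0
Entering loop: for n in range(15):
After iteration 1: n = 0, z = 1
After iteration 2: n = 1, z = 2
After iteration 3: n = 2, z = 3
After iteration 4: n = 3, z = 4
After iteration 5: n = 4, z = 0
After iteration 6: n = 5, z = 1
After iteration 7: n = 6, z = 2
After iteration 8: n = 7, z = 3
After iteration 9: n = 8, z = 4
After iteration 10: n = 9, z = 0
After iteration 11: n = 10, z = 1
After iteration 12: n = 11, z = 2
After iteration 13: n = 12, z = 3
After iteration 14: n = 13, z = 4
After iteration 15: n = 14, z = 0
Loop ends.

Final answer: 0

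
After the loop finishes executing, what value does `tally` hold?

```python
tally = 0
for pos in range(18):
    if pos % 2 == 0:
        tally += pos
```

Let's trace through this code step by step.

Initialize: tally = 0
Entering loop: for pos in range(18):
After iteration 1: pos = 0, tally = 0
After iteration 2: pos = 1, tally = 0
After iteration 3: pos = 2, tally = 2
After iteration 4: pos = 3, tally = 2
After iteration 5: pos = 4, tally = 6
After iteration 6: pos = 5, tally = 6
After iteration 7: pos = 6, tally = 12
After iteration 8: pos = 7, tally = 12
After iteration 9: pos = 8, tally = 20
After iteration 10: pos = 9, tally = 20
After iteration 11: pos = 10, tally = 30
After iteration 12: pos = 11, tally = 30
After iteration 13: pos = 12, tally = 42
After iteration 14: pos = 13, tally = 42
After iteration 15: pos = 14, tally = 56
After iteration 16: pos = 15, tally = 56
After iteration 17: pos = 16, tally = 72
After iteration 18: pos = 17, tally = 72
Loop ends.

Final answer: 72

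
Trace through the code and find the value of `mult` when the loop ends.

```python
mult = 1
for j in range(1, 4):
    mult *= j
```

Let's trace through this code step by step.

Initialize: mult = 1
Entering loop: for j in range(1, 4):
After iteration 1: j = 1, mult = 1
After iteration 2: j = 2, mult = 2
After iteration 3: j = 3, mult = 6
Loop ends.

Final answer: 6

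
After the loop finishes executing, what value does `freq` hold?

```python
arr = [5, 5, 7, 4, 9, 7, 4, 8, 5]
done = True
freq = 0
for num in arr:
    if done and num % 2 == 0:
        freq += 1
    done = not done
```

Let's trace through this code step by step.

Initialize: arr = [5, 5, 7, 4, 9, 7, 4, 8, 5]
Initialize: done = True
Initialize: freq = 0
Entering loop: for num in arr:
After iteration 1: num = 5, done = False, freq = 0
After iteration 2: num = 5, done = True, freq = 0
After iteration 3: num = 7, done = False, freq = 0
After iteration 4: num = 4, done = True, freq = 0
After iteration 5: num = 9, done = False, freq = 0
After iteration 6: num = 7, done = True, freq = 0
After iteration 7: num = 4, done = False, freq = 1
After iteration 8: num = 8, done = True, freq = 1
After iteration 9: num = 5, done = False, freq = 1
Loop ends.

Final answer: 1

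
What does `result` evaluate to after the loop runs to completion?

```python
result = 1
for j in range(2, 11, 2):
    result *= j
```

Let's trace through this code step by step.

Initialize: result = 1
Entering loop: for j in range(2, 11, 2):
After iteration 1: j = 2, result = 2
After iteration 2: j = 4, result = 8
After iteration 3: j = 6, result = 48
After iteration 4: j = 8, result = 384
After iteration 5: j = 10, result = 3840
Loop ends.

Final answer: 3840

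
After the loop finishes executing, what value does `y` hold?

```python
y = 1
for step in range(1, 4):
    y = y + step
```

Let's trace through this code step by step.

Initialize: y = 1
Entering loop: for step in range(1, 4):
After iteration 1: step = 1, y = 2
After iteration 2: step = 2, y = 4
After iteration 3: step = 3, y = 7
Loop ends.

Final answer: 7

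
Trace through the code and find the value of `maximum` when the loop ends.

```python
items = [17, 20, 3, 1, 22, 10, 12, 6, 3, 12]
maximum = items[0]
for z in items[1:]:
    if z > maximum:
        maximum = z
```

Let's trace through this code step by step.

Initialize: items = [17, 20, 3, 1, 22, 10, 12, 6, 3, 12]
Initialize: maximum = 17
Entering loop: for z in items[1:]:
After iteration 1: z = 20, maximum = 20
After iteration 2: z = 3, maximum = 20
After iteration 3: z = 1, maximum = 20
After iteration 4: z = 22, maximum = 22
After iteration 5: z = 10, maximum = 22
After iteration 6: z = 12, maximum = 22
After iteration 7: z = 6, maximum = 22
After iteration 8: z = 3, maximum = 22
After iteration 9: z = 12, maximum = 22
Loop ends.

Final answer: 22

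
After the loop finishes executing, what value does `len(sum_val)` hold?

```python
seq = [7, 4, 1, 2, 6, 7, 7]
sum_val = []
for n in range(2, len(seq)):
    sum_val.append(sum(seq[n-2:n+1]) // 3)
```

Let's trace through this code step by step.

Initialize: seq = [7, 4, 1, 2, 6, 7, 7]
Initialize: sum_val = []
Entering loop: for n in range(2, len(seq)):
After iteration 1: n = 2, sum_val = [4]
After iteration 2: n = 3, sum_val = [4, 2]
After iteration 3: n = 4, sum_val = [4, 2, 3]
After iteration 4: n = 5, sum_val = [4, 2, 3, 5]
After iteration 5: n = 6, sum_val = [4, 2, 3, 5, 6]
Loop ends.
len(sum_val) = 5

Final answer: 5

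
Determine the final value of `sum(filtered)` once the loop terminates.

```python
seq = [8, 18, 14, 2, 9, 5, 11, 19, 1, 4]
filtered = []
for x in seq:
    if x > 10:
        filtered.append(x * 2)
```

Let's trace through this code step by step.

Initialize: seq = [8, 18, 14, 2, 9, 5, 11, 19, 1, 4]
Initialize: filtered = []
Entering loop: for x in seq:
After iteration 1: x = 8, filtered = []
After iteration 2: x = 18, filtered = [36]
After iteration 3: x = 14, filtered = [36, 28]
After iteration 4: x = 2, filtered = [36, 28]
After iteration 5: x = 9, filtered = [36, 28]
After iteration 6: x = 5, filtered = [36, 28]
After iteration 7: x = 11, filtered = [36, 28, 22]
After iteration 8: x = 19, filtered = [36, 28, 22, 38]
After iteration 9: x = 1, filtered = [36, 28, 22, 38]
After iteration 10: x = 4, filtered = [36, 28, 22, 38]
Loop ends.
sum(filtered) = 124

Final answer: 124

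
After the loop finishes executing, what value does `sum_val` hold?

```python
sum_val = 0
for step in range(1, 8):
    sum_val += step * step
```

Let's trace through this code step by step.

Initialize: sum_val = 0
Entering loop: for step in range(1, 8):
After iteration 1: step = 1, sum_val = 1
After iteration 2: step = 2, sum_val = 5
After iteration 3: step = 3, sum_val = 14
After iteration 4: step = 4, sum_val = 30
After iteration 5: step = 5, sum_val = 55
After iteration 6: step = 6, sum_val = 91
After iteration 7: step = 7, sum_val = 140
Loop ends.

Final answer: 140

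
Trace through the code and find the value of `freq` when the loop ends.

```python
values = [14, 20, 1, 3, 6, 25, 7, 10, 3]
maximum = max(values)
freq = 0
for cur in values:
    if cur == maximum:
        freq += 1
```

Let's trace through this code step by step.

Initialize: values = [14, 20, 1, 3, 6, 25, 7, 10, 3]
Initialize: maximum = 25
Initialize: freq = 0
Entering loop: for cur in values:
After iteration 1: cur = 14, freq = 0
After iteration 2: cur = 20, freq = 0
After iteration 3: cur = 1, freq = 0
After iteration 4: cur = 3, freq = 0
After iteration 5: cur = 6, freq = 0
After iteration 6: cur = 25, freq = 1
After iteration 7: cur = 7, freq = 1
After iteration 8: cur = 10, freq = 1
After iteration 9: cur = 3, freq = 1
Loop ends.

Final answer: 1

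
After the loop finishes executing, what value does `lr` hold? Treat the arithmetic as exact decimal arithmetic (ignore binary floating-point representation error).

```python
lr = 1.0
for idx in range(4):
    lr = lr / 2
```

Let's trace through this code step by step.

Initialize: lr = 1.0
Entering loop: for idx in range(4):
After iteration 1: idx = 0, lr = 0.5
After iteration 2: idx = 1, lr = 0.25
After iteration 3: idx = 2, lr = 0.125
After iteration 4: idx = 3, lr = 0.0625
Loop ends.

Final answer: 0.0625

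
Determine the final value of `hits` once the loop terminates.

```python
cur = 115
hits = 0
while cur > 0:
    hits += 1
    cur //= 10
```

Let's trace through this code step by step.

Initialize: cur = 115
Initialize: hits = 0
Entering loop: while cur > 0:
After iteration 1: cur = 11, hits = 1
After iteration 2: cur = 1, hits = 2
After iteration 3: cur = 0, hits = 3
Loop ends.

Final answer: 3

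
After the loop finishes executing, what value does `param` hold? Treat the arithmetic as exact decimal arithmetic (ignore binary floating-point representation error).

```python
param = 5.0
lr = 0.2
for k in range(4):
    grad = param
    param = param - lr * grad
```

Let's trace through this code step by step.

Initialize: param = 5.0
Initialize: lr = 0.2
Entering loop: for k in range(4):
After iteration 1: k = 0, param = 4.0, grad = 5.0
After iteration 2: k = 1, param = 3.2, grad = 4.0
After iteration 3: k = 2, param = 2.56, grad = 3.2
After iteration 4: k = 3, param = 2.048, grad = 2.56
Loop ends.

Final answer: 2.048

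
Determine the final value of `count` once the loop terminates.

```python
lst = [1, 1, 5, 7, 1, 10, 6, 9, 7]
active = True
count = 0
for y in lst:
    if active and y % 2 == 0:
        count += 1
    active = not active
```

Let's trace through this code step by step.

Initialize: lst = [1, 1, 5, 7, 1, 10, 6, 9, 7]
Initialize: active = True
Initialize: count = 0
Entering loop: for y in lst:
After iteration 1: y = 1, active = False, count = 0
After iteration 2: y = 1, active = True, count = 0
After iteration 3: y = 5, active = False, count = 0
After iteration 4: y = 7, active = True, count = 0
After iteration 5: y = 1, active = False, count = 0
After iteration 6: y = 10, active = True, count = 0
After iteration 7: y = 6, active = False, count = 1
After iteration 8: y = 9, active = True, count = 1
After iteration 9: y = 7, active = False, count = 1
Loop ends.

Final answer: 1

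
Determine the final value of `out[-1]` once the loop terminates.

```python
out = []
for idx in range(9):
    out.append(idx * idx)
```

Let's trace through this code step by step.

Initialize: out = []
Entering loop: for idx in range(9):
After iteration 1: idx = 0, out = [0]
After iteration 2: idx = 1, out = [0, 1]
After iteration 3: idx = 2, out = [0, 1, 4]
After iteration 4: idx = 3, out = [0, 1, 4, 9]
After iteration 5: idx = 4, out = [0, 1, 4, 9, 16]
After iteration 6: idx = 5, out = [0, 1, 4, 9, 16, 25]
After iteration 7: idx = 6, out = [0, 1, 4, 9, 16, 25, 36]
After iteration 8: idx = 7, out = [0, 1, 4, 9, 16, 25, 36, 49]
After iteration 9: idx = 8, out = [0, 1, 4, 9, 16, 25, 36, 49, 64]
Loop ends.
out[-1] = 64

Final answer: 64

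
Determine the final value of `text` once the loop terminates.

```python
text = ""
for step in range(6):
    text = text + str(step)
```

Let's trace through this code step by step.

Initialize: text = ''
Entering loop: for step in range(6):
After iteration 1: step = 0, text = '0'
After iteration 2: step = 1, text = '01'
After iteration 3: step = 2, text = '012'
After iteration 4: step = 3, text = '0123'
After iteration 5: step = 4, text = '01234'
After iteration 6: step = 5, text = '012345'
Loop ends.

Final answer: '012345'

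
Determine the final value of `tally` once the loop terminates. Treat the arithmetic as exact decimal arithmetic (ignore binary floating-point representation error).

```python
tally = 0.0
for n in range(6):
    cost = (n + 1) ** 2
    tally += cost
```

Let's trace through this code step by step.

Initialize: tally = 0.0
Entering loop: for n in range(6):
After iteration 1: n = 0, tally = 1.0, cost = 1
After iteration 2: n = 1, tally = 5.0, cost = 4
After iteration 3: n = 2, tally = 14.0, cost = 9
After iteration 4: n = 3, tally = 30.0, cost = 16
After iteration 5: n = 4, tally = 55.0, cost = 25
After iteration 6: n = 5, tally = 91.0, cost = 36
Loop ends.

Final answer: 91.0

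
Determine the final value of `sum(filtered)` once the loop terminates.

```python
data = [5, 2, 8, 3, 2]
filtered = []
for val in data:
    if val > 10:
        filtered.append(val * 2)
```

Let's trace through this code step by step.

Initialize: data = [5, 2, 8, 3, 2]
Initialize: filtered = []
Entering loop: for val in data:
After iteration 1: val = 5, filtered = []
After iteration 2: val = 2, filtered = []
After iteration 3: val = 8, filtered = []
After iteration 4: val = 3, filtered = []
After iteration 5: val = 2, filtered = []
Loop ends.
sum(filtered) = 0

Final answer: 0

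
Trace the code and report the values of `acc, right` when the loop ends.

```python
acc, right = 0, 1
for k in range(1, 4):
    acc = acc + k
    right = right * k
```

Let's trace through this code step by step.

Initialize: acc = 0
Initialize: right = 1
Entering loop: for k in range(1, 4):
After iteration 1: k = 1, acc = 1, right = 1
After iteration 2: k = 2, acc = 3, right = 2
After iteration 3: k = 3, acc = 6, right = 6
Loop ends.

Final answer: 6, 6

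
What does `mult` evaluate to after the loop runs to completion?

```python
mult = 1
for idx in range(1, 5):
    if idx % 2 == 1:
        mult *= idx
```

Let's trace through this code step by step.

Initialize: mult = 1
Entering loop: for idx in range(1, 5):
After iteration 1: idx = 1, mult = 1
After iteration 2: idx = 2, mult = 1
After iteration 3: idx = 3, mult = 3
After iteration 4: idx = 4, mult = 3
Loop ends.

Final answer: 3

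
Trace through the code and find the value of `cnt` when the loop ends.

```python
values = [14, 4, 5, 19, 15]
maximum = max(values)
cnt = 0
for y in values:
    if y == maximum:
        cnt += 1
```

Let's trace through this code step by step.

Initialize: values = [14, 4, 5, 19, 15]
Initialize: maximum = 19
Initialize: cnt = 0
Entering loop: for y in values:
After iteration 1: y = 14, cnt = 0
After iteration 2: y = 4, cnt = 0
After iteration 3: y = 5, cnt = 0
After iteration 4: y = 19, cnt = 1
After iteration 5: y = 15, cnt = 1
Loop ends.

Final answer: 1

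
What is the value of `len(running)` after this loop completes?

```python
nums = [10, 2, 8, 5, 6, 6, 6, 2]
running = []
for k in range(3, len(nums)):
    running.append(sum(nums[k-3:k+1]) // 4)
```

Let's trace through this code step by step.

Initialize: nums = [10, 2, 8, 5, 6, 6, 6, 2]
Initialize: running = []
Entering loop: for k in range(3, len(nums)):
After iteration 1: k = 3, running = [6]
After iteration 2: k = 4, running = [6, 5]
After iteration 3: k = 5, running = [6, 5, 6]
After iteration 4: k = 6, running = [6, 5, 6, 5]
After iteration 5: k = 7, running = [6, 5, 6, 5, 5]
Loop ends.
len(running) = 5

Final answer: 5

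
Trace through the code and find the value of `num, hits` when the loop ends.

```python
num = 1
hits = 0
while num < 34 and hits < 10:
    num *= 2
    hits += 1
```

Let's trace through this code step by step.

Initialize: num = 1
Initialize: hits = 0
Entering loop: while num < 34 and hits < 10:
After iteration 1: num = 2, hits = 1
After iteration 2: num = 4, hits = 2
After iteration 3: num = 8, hits = 3
After iteration 4: num = 16, hits = 4
After iteration 5: num = 32, hits = 5
After iteration 6: num = 64, hits = 6
Loop ends.

Final answer: 64, 6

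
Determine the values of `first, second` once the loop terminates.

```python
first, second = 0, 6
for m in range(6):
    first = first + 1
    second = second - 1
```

Let's trace through this code step by step.

Initialize: first = 0
Initialize: second = 6
Entering loop: for m in range(6):
After iteration 1: m = 0, first = 1, second = 5
After iteration 2: m = 1, first = 2, second = 4
After iteration 3: m = 2, first = 3, second = 3
After iteration 4: m = 3, first = 4, second = 2
After iteration 5: m = 4, first = 5, second = 1
After iteration 6: m = 5, first = 6, second = 0
Loop ends.

Final answer: 6, 0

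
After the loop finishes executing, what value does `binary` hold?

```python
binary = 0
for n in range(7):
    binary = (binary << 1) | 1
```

Let's trace through this code step by step.

Initialize: binary = 0
Entering loop: for n in range(7):
After iteration 1: n = 0, binary = 1
After iteration 2: n = 1, binary = 3
After iteration 3: n = 2, binary = 7
After iteration 4: n = 3, binary = 15
After iteration 5: n = 4, binary = 31
After iteration 6: n = 5, binary = 63
After iteration 7: n = 6, binary = 127
Loop ends.

Final answer: 127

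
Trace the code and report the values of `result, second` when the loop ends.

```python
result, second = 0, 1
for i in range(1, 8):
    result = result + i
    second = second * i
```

Let's trace through this code step by step.

Initialize: result = 0
Initialize: second = 1
Entering loop: for i in range(1, 8):
After iteration 1: i = 1, result = 1, second = 1
After iteration 2: i = 2, result = 3, second = 2
After iteration 3: i = 3, result = 6, second = 6
After iteration 4: i = 4, result = 10, second = 24
After iteration 5: i = 5, result = 15, second = 120
After iteration 6: i = 6, result = 21, second = 720
After iteration 7: i = 7, result = 28, second = 5040
Loop ends.

Final answer: 28, 5040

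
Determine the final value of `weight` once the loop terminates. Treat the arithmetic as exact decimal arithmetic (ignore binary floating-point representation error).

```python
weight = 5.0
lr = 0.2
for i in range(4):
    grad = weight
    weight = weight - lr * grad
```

Let's trace through this code step by step.

Initialize: weight = 5.0
Initialize: lr = 0.2
Entering loop: for i in range(4):
After iteration 1: i = 0, weight = 4.0, grad = 5.0
After iteration 2: i = 1, weight = 3.2, grad = 4.0
After iteration 3: i = 2, weight = 2.56, grad = 3.2
After iteration 4: i = 3, weight = 2.048, grad = 2.56
Loop ends.

Final answer: 2.048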